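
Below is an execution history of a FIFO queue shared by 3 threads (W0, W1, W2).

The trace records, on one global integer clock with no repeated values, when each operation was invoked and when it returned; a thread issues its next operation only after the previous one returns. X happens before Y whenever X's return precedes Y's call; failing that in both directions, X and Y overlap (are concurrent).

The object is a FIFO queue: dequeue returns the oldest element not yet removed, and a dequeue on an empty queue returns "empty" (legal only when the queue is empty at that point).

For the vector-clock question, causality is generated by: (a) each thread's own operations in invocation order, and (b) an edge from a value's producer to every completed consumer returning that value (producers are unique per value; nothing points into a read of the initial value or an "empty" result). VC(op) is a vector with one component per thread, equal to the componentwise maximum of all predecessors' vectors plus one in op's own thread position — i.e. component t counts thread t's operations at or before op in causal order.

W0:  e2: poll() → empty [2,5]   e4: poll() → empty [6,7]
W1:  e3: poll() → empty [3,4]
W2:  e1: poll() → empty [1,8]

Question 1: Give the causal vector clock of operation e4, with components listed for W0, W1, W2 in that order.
Answer: (2, 0, 0)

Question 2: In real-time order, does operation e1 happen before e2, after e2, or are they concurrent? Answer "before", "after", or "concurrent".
Answer: concurrent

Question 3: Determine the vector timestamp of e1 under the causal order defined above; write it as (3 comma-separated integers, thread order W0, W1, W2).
Answer: (0, 0, 1)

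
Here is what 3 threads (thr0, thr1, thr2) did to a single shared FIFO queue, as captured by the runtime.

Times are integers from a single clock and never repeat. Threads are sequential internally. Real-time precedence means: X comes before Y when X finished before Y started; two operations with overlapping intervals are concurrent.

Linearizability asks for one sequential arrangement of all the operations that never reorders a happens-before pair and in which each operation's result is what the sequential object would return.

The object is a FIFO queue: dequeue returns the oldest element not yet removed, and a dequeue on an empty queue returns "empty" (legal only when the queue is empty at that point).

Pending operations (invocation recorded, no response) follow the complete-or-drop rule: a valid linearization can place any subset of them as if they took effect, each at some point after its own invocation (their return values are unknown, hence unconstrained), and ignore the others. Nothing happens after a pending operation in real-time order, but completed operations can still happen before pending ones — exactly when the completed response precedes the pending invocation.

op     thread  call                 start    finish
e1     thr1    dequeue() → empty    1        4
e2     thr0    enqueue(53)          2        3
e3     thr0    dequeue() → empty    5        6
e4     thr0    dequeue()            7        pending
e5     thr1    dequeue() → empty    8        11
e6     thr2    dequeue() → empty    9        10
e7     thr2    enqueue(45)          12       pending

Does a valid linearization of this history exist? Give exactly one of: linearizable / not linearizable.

not linearizable

the violation lands at event 6, e3's response at time 6: events 1..5 linearize, events 1..6 do not
3 completed operations, 2 real-time-consistent orders — every FIFO queue replay fails
one such order, e1, e2, e3, breaks at step 3 where e3 dequeue() → empty is illegal
one such order, e2, e1, e3, breaks at step 2 where e1 dequeue() → empty is illegal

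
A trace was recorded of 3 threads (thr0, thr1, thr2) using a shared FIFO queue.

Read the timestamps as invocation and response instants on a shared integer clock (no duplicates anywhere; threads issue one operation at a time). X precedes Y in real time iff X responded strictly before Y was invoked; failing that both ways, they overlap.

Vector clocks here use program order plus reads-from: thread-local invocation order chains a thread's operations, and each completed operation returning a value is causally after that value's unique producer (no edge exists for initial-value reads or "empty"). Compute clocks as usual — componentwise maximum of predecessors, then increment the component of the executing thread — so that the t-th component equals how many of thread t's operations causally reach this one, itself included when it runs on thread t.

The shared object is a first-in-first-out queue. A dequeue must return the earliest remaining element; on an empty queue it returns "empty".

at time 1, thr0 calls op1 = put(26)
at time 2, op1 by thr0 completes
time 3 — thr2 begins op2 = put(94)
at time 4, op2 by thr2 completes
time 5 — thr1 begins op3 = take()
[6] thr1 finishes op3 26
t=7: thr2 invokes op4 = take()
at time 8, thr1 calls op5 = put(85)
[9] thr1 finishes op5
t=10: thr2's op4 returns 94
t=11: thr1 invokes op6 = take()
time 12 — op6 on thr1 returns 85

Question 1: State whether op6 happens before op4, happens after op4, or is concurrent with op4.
Answer: after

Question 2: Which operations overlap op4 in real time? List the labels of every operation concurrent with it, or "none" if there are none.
Answer: op5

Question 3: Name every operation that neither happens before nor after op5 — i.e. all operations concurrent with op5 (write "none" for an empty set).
Answer: op4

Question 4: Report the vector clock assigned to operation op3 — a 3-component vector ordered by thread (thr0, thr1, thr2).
Answer: (1, 1, 0)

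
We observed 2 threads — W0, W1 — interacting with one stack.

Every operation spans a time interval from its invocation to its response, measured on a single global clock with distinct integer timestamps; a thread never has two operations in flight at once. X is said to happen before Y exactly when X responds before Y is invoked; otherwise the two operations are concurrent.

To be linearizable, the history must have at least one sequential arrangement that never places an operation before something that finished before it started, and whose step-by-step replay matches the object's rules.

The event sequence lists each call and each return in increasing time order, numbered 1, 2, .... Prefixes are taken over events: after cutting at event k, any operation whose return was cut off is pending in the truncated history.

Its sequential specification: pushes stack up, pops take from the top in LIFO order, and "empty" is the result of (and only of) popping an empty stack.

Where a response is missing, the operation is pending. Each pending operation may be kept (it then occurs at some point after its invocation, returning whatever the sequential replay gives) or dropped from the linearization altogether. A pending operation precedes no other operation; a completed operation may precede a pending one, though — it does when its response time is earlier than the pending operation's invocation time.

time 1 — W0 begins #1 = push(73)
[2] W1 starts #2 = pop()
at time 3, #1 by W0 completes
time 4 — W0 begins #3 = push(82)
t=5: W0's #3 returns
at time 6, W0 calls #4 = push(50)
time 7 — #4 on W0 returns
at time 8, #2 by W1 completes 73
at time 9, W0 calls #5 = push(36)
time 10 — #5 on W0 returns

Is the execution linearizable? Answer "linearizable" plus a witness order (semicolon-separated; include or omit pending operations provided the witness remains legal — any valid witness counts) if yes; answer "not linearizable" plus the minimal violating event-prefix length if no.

1. #1 push(73), leaving stack <73>
2. #2 pop() → 73, leaving stack <>
3. #3 push(82), leaving stack <82>
4. #4 push(50), leaving stack <82,50>
5. #5 push(36), leaving stack <82,50,36>

linearizable — witness: #1; #2; #3; #4; #5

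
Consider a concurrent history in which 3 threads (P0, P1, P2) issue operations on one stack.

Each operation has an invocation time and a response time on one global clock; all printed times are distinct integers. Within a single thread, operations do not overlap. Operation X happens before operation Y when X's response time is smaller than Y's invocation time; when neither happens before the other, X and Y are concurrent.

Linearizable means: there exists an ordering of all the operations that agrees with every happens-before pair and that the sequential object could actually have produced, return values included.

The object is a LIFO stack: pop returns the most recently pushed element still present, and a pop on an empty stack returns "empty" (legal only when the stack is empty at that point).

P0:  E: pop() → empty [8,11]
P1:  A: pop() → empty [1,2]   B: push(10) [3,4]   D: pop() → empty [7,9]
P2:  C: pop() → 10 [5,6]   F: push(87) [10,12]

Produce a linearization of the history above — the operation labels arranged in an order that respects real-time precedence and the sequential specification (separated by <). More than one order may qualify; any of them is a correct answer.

A < B < C < D < E < F

step 1: A pop() → empty — stack <>
step 2: B push(10) — stack <10>
step 3: C pop() → 10 — stack <>
step 4: D pop() → empty — stack <>
step 5: E pop() → empty — stack <>
step 6: F push(87) — stack <87>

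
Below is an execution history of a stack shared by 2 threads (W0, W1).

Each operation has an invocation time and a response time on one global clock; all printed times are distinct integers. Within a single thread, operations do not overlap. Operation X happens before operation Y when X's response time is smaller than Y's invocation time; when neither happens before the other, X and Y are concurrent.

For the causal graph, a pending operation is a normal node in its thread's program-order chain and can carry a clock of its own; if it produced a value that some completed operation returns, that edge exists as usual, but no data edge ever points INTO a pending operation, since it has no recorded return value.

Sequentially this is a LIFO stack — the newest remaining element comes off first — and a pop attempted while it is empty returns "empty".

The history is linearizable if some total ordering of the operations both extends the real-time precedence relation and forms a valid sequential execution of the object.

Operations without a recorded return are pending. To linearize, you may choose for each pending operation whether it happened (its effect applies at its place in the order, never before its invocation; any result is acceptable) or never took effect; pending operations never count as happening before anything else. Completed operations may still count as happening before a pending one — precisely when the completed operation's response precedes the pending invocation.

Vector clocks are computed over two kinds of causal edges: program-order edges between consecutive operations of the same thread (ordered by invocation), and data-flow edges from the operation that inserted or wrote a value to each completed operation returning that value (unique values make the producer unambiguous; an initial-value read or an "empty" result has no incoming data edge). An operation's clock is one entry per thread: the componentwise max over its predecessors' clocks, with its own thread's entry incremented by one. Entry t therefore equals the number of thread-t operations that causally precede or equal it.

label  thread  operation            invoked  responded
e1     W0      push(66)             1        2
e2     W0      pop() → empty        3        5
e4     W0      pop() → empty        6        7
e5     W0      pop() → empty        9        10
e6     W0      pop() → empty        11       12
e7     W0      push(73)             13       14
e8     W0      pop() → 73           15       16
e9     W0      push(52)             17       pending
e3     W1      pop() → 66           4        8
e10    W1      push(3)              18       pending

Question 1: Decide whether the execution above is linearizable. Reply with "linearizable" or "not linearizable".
linearizable

a witness: e1, e3, e2, e4, e5, e6, e7, e8
1. e1 push(66), leaving stack <66>
2. e3 pop() → 66, leaving stack <>
3. e2 pop() → empty, leaving stack <>
4. e4 pop() → empty, leaving stack <>
5. e5 pop() → empty, leaving stack <>
6. e6 pop() → empty, leaving stack <>
7. e7 push(73), leaving stack <73>
8. e8 pop() → 73, leaving stack <>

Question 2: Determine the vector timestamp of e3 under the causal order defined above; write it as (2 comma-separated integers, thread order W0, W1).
(1, 1)

e1, invoked 1, has no incoming edges; only W0's bump applies → (1, 0)
from VC(e1)=(1, 0), e3 (invoked 4) maxes components and bumps W1 → (1, 1)
from VC(e1)=(1, 0), e2 (invoked 3) maxes components and bumps W0 → (2, 0)
from VC(e3)=(1, 1), e10 (invoked 18) maxes components and bumps W1 → (1, 2)
from VC(e2)=(2, 0), e4 (invoked 6) maxes components and bumps W0 → (3, 0)
from VC(e4)=(3, 0), e5 (invoked 9) maxes components and bumps W0 → (4, 0)
from VC(e5)=(4, 0), e6 (invoked 11) maxes components and bumps W0 → (5, 0)
from VC(e6)=(5, 0), e7 (invoked 13) maxes components and bumps W0 → (6, 0)
from VC(e7)=(6, 0), e8 (invoked 15) maxes components and bumps W0 → (7, 0)
from VC(e8)=(7, 0), e9 (invoked 17) maxes components and bumps W0 → (8, 0)
target: VC(e3) = (1, 1)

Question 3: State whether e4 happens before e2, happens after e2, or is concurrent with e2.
after

e4 spans [6,7], e2 spans [3,5]
resp(e2)=5 < inv(e4)=6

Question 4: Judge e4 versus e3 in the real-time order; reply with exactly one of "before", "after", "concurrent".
concurrent

e4 spans [6,7], e3 spans [4,8]
the intervals overlap in both directions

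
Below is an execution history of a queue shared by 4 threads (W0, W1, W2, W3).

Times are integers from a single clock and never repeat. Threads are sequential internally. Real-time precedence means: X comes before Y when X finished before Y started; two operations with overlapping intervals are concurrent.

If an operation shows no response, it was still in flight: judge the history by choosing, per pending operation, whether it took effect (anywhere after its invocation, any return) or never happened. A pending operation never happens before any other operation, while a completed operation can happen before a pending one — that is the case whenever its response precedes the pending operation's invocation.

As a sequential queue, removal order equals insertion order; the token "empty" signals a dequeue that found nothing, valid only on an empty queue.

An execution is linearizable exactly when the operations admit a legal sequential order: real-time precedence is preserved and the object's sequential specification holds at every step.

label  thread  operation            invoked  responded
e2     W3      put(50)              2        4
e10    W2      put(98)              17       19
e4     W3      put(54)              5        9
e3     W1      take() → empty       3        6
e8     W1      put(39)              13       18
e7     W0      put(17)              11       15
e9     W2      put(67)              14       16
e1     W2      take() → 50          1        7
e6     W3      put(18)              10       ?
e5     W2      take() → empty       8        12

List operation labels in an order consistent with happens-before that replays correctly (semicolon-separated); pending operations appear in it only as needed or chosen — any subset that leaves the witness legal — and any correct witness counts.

after step 1 (e2 put(50)): queue <50>
after step 2 (e1 take() → 50): queue <>
after step 3 (e3 take() → empty): queue <>
after step 4 (e5 take() → empty): queue <>
after step 5 (e4 put(54)): queue <54>
after step 6 (e6 put(18) (pending, included)): queue <54,18>
after step 7 (e7 put(17)): queue <54,18,17>
after step 8 (e8 put(39)): queue <54,18,17,39>
after step 9 (e9 put(67)): queue <54,18,17,39,67>
after step 10 (e10 put(98)): queue <54,18,17,39,67,98>

e2; e1; e3; e5; e4; e6; e7; e8; e9; e10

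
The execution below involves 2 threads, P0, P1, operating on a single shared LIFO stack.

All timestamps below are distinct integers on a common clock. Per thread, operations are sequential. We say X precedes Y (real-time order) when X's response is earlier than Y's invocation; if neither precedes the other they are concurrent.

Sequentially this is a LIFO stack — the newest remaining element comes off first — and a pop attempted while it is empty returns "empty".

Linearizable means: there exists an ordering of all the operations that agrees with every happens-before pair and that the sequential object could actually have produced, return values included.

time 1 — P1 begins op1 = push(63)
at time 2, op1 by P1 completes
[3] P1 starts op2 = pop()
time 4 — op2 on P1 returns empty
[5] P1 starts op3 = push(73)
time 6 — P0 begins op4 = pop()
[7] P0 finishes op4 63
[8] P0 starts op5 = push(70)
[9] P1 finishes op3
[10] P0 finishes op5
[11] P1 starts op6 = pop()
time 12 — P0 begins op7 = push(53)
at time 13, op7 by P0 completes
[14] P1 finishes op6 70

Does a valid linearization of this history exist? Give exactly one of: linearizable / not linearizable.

not linearizable

cut after 3 events: linearizable; cut after 4 events (op2 responds, time 4): not linearizable
exhaustive check: the 2 completed LIFO stack ops admit one real-time order; illegal
take op1, op2: step 2 already fails, because op2 pop() → empty cannot occur there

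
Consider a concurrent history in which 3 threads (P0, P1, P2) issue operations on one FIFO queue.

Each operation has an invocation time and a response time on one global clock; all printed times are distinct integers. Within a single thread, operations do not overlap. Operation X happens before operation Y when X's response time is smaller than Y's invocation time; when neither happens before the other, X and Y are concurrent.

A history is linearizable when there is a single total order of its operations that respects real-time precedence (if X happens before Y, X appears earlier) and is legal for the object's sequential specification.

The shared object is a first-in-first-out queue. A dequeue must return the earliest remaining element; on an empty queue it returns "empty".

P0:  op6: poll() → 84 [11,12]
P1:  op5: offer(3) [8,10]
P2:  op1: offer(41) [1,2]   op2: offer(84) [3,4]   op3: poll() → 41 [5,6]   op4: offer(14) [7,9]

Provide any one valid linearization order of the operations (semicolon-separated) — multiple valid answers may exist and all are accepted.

op1; op2; op3; op4; op5; op6

after step 1 (op1 offer(41)): queue <41>
after step 2 (op2 offer(84)): queue <41,84>
after step 3 (op3 poll() → 41): queue <84>
after step 4 (op4 offer(14)): queue <84,14>
after step 5 (op5 offer(3)): queue <84,14,3>
after step 6 (op6 poll() → 84): queue <14,3>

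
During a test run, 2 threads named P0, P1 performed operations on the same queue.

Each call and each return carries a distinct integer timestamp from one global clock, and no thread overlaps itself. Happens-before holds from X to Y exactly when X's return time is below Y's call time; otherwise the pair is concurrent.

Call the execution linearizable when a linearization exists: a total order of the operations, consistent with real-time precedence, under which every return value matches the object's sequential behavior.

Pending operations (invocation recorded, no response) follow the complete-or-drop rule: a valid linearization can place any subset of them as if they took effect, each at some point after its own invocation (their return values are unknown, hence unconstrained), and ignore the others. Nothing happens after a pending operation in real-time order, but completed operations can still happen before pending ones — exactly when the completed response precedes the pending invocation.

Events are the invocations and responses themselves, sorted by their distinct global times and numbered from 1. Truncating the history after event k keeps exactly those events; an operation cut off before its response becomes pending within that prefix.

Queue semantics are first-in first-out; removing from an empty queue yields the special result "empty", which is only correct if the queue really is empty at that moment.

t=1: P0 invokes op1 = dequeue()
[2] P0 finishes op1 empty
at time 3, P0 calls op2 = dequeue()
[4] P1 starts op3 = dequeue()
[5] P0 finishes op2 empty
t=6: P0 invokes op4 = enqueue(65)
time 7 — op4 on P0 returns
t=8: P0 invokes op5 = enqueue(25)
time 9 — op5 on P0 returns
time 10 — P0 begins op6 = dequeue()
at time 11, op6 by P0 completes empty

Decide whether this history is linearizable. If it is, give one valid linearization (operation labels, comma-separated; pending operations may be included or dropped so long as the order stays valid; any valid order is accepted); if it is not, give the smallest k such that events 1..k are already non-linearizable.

not linearizable — minimal violating prefix: 11 events

through event 10 a valid linearization exists; event 11 (op6 responding at time 11) ends that
one real-time candidate order over the 5 completed operations — the queue replay rejects it
every completion of the 1 pending operation (op3) was checked; none linearizes
one such order, op1, op2, op4, op5, op6 (pending dropped), breaks at step 5 where op6 dequeue() → empty is illegal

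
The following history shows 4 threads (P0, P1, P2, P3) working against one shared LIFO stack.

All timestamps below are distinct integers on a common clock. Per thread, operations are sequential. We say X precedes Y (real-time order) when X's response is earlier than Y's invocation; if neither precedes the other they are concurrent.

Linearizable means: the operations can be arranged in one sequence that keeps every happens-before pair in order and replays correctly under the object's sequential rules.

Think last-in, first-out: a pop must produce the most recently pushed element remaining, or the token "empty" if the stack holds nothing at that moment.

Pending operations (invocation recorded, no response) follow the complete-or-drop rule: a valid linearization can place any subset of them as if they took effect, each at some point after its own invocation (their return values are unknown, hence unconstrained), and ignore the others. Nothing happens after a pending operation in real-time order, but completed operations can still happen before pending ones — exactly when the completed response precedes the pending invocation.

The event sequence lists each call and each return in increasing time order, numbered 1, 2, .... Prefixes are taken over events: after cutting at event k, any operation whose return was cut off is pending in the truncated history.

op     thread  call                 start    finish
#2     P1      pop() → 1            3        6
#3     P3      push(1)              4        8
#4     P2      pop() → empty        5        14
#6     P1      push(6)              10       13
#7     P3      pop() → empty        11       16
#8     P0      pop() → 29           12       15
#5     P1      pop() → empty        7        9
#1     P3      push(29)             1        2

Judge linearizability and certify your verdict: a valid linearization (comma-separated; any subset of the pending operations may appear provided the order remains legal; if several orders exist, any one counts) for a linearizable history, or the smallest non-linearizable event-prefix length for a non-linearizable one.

not linearizable — minimal violating prefix: 14 events

cut after 13 events: linearizable; cut after 14 events (#4 responds, time 14): not linearizable
all 15 real-time-respecting orders fail — 6 completed LIFO stack operations, no legal replay
include/drop combinations of the 2 pending operations (#7, #8) were all tried; none helps
e.g. #1, #2, #3, #4, #5, #6 (pending dropped): illegal at step 2, since #2 pop() → 1 cannot apply there
e.g. #1, #2, #3, #5, #4, #6 (pending dropped): illegal at step 2, since #2 pop() → 1 cannot apply there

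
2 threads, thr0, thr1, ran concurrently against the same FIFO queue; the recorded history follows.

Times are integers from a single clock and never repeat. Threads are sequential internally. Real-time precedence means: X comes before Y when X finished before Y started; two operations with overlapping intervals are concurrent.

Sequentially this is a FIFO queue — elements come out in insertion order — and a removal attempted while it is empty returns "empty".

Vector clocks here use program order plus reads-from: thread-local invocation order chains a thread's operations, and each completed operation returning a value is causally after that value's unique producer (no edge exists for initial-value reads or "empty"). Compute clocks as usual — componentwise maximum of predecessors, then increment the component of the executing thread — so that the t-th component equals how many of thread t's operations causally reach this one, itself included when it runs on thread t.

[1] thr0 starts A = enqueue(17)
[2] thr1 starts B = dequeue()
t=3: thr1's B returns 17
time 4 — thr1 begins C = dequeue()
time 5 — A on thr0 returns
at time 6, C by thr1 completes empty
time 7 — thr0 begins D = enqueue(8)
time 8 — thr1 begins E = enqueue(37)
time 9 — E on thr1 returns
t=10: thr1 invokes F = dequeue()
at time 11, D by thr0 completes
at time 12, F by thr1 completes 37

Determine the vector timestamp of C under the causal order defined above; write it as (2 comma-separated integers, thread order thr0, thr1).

(1, 2)

invoked at 1, A has no predecessors; its own thr0 bump gives (1, 0)
merge at B (invoked 2): VC(A)=(1, 0), own-thread bump on thr1 → (1, 1)
merge at D (invoked 7): VC(A)=(1, 0), own-thread bump on thr0 → (2, 0)
merge at C (invoked 4): VC(B)=(1, 1), own-thread bump on thr1 → (1, 2)
merge at E (invoked 8): VC(C)=(1, 2), own-thread bump on thr1 → (1, 3)
merge at F (invoked 10): VC(E)=(1, 3), own-thread bump on thr1 → (1, 4)
target: VC(C) = (1, 2)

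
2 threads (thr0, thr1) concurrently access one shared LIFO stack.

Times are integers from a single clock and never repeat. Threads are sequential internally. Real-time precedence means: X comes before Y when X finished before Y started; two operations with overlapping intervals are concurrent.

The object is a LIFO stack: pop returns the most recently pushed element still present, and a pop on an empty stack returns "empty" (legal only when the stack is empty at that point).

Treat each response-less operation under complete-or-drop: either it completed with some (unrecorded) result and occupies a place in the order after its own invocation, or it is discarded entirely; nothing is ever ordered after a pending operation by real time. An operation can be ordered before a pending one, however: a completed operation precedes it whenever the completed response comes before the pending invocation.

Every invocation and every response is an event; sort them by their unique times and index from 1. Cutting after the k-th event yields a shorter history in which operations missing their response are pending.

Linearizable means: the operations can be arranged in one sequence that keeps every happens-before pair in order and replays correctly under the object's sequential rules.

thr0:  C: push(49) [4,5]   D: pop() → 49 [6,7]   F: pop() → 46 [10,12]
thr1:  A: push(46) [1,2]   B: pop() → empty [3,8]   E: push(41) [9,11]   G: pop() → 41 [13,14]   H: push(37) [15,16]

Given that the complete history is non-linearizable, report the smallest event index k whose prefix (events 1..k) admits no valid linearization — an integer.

8

events 1..7 are linearizable; a witness order is A, B, C, D:
1. A push(46), leaving stack <46>
2. B pop() (pending, included), leaving stack <>
3. C push(49), leaving stack <49>
4. D pop() → 49, leaving stack <>
include event 8 — B responding at 8 — and every candidate order breaks
for example A, B, C, D fails at step 2: B pop() → empty is not legal there
for example A, C, B, D fails at step 3: B pop() → empty is not legal there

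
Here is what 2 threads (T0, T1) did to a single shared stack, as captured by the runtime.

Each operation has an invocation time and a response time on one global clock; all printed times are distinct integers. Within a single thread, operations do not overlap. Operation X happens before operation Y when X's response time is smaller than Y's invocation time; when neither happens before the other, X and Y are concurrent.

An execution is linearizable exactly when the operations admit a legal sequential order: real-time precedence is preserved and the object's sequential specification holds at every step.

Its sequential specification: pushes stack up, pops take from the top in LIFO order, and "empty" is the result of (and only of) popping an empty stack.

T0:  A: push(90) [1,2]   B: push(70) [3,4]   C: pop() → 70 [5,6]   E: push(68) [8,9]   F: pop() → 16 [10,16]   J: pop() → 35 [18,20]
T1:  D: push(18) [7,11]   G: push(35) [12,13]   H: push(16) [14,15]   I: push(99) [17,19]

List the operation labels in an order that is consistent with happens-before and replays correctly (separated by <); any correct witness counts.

A < B < C < D < E < G < H < F < J < I

1. A push(90), leaving stack <90>
2. B push(70), leaving stack <90,70>
3. C pop() → 70, leaving stack <90>
4. D push(18), leaving stack <90,18>
5. E push(68), leaving stack <90,18,68>
6. G push(35), leaving stack <90,18,68,35>
7. H push(16), leaving stack <90,18,68,35,16>
8. F pop() → 16, leaving stack <90,18,68,35>
9. J pop() → 35, leaving stack <90,18,68>
10. I push(99), leaving stack <90,18,68,99>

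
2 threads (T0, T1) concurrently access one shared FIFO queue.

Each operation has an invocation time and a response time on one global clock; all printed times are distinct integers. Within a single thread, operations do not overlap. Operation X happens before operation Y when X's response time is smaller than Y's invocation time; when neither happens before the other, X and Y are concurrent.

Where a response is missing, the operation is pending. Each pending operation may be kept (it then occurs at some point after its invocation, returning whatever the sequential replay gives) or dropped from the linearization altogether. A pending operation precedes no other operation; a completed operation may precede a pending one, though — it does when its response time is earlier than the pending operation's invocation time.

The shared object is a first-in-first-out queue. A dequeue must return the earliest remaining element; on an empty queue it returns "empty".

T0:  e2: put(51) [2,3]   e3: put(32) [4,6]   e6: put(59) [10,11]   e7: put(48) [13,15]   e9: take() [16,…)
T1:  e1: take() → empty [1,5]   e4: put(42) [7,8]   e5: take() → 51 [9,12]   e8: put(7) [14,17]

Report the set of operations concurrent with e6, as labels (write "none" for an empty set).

e6 spans [10,11]: anything still running between times 10 and 11 counts as concurrent
e1 [1,5]: before
e2 [2,3]: before
e3 [4,6]: before
e4 [7,8]: before
e5 [9,12]: concurrent
e7 [13,15]: after
e8 [14,17]: after
e9 [16,…): after

e5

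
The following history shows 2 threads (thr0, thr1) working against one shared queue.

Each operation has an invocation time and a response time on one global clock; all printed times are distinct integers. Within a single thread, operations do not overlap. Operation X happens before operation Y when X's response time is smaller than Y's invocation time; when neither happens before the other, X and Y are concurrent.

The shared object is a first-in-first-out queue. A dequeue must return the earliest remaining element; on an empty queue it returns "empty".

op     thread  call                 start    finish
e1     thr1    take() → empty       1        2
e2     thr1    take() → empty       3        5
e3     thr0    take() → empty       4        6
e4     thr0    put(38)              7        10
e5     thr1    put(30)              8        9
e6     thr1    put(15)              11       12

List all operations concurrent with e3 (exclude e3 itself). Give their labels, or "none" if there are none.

e2

e3 spans [4,6]: anything still running between times 4 and 6 counts as concurrent
e1 [1,2]: before
e2 [3,5]: concurrent
e4 [7,10]: after
e5 [8,9]: after
e6 [11,12]: after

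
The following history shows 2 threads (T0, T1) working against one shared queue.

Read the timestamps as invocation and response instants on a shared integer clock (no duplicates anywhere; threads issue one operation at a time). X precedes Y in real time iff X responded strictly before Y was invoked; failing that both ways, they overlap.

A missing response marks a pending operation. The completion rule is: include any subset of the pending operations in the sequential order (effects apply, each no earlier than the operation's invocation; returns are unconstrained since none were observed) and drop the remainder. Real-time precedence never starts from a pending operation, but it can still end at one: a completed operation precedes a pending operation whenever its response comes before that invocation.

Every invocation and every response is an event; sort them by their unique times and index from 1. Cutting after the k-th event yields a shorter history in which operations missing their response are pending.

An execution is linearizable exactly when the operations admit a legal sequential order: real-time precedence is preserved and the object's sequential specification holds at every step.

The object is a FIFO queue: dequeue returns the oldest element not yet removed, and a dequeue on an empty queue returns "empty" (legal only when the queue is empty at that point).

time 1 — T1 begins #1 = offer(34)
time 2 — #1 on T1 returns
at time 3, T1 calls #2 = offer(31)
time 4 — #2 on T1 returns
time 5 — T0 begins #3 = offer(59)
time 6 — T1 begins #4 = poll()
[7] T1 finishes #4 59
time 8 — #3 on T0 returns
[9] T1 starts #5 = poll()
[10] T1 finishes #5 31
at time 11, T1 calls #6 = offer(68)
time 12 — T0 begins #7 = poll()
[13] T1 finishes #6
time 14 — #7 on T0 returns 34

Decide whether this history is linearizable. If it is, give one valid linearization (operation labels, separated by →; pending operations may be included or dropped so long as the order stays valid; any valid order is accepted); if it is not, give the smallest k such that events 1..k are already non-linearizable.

already the first 7 events (up to #4's response at time 7) admit no linearization; the first 6 still do
exhaustive check: the 3 completed queue ops admit one real-time order; illegal
every completion of the 1 pending operation (#3) was checked; none linearizes
for example #1, #2, #4 (pending dropped) fails at step 3: #4 poll() → 59 is not legal there

not linearizable — minimal violating prefix: 7 events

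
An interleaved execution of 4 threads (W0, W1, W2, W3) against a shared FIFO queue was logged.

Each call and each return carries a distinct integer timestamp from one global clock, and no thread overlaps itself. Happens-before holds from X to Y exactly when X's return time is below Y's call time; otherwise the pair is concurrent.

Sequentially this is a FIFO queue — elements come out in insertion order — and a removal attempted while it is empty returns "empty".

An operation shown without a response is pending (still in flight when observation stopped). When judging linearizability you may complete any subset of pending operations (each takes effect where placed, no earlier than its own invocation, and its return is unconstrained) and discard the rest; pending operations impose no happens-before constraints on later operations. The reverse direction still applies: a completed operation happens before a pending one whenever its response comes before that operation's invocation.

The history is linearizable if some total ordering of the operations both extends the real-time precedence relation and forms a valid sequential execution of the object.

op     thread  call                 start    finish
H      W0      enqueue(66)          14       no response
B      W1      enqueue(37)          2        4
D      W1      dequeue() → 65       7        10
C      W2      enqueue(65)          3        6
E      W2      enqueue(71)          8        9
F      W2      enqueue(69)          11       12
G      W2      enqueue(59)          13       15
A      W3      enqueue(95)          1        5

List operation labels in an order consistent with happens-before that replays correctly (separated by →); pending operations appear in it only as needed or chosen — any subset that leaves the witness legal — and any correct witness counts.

C → A → B → D → E → F → G

step 1: C enqueue(65) — queue <65>
step 2: A enqueue(95) — queue <65,95>
step 3: B enqueue(37) — queue <65,95,37>
step 4: D dequeue() → 65 — queue <95,37>
step 5: E enqueue(71) — queue <95,37,71>
step 6: F enqueue(69) — queue <95,37,71,69>
step 7: G enqueue(59) — queue <95,37,71,69,59>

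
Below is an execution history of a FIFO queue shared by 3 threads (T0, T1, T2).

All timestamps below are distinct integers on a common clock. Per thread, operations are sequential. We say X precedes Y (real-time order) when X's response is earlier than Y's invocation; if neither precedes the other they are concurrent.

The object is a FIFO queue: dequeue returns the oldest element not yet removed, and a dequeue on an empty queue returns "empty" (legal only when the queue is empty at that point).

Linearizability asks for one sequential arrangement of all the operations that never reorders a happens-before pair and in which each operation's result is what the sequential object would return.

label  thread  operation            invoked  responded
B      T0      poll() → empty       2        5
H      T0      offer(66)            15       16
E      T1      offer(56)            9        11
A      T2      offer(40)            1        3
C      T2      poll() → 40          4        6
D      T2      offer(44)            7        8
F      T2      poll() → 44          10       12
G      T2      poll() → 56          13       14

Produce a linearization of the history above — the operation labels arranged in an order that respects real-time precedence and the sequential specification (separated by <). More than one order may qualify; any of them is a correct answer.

A < C < B < D < E < F < G < H

1. A offer(40), leaving queue <40>
2. C poll() → 40, leaving queue <>
3. B poll() → empty, leaving queue <>
4. D offer(44), leaving queue <44>
5. E offer(56), leaving queue <44,56>
6. F poll() → 44, leaving queue <56>
7. G poll() → 56, leaving queue <>
8. H offer(66), leaving queue <66>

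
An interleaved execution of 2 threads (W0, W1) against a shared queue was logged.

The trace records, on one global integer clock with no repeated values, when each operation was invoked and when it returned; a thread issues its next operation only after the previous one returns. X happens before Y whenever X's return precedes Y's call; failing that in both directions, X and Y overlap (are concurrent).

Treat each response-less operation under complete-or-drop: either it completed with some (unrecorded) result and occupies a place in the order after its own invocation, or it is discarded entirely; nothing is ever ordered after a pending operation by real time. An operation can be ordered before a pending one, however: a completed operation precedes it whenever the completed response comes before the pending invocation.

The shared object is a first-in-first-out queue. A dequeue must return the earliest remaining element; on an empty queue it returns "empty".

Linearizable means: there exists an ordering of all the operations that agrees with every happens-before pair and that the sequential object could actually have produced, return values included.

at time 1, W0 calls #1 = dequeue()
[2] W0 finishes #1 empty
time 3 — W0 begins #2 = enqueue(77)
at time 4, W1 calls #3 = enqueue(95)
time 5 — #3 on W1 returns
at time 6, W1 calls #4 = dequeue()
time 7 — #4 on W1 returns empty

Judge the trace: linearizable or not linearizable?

not linearizable

through event 6 a valid linearization exists; event 7 (#4 responding at time 7) ends that
the sole real-time-consistent order of 3 completed operations fails the queue replay
every completion of the 1 pending operation (#2) was checked; none linearizes
for example #1, #3, #4 (pending dropped) fails at step 3: #4 dequeue() → empty is not legal there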